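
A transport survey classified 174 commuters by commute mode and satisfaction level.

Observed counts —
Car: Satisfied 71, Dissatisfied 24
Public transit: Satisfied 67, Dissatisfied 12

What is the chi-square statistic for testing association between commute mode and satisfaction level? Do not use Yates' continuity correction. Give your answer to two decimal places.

Row totals: 95, 79. Column totals: 138, 36. Grand total N = 174.
Expected counts (row total × column total / N):
  Car, Satisfied: 95×138/174 = 75.3448
  Car, Dissatisfied: 95×36/174 = 19.6552
  Public transit, Satisfied: 79×138/174 = 62.6552
  Public transit, Dissatisfied: 79×36/174 = 16.3448
Contributions (O − E)²/E:
  (71 − 75.3448)²/75.3448 = 0.2505
  (24 − 19.6552)²/19.6552 = 0.9604
  (67 − 62.6552)²/62.6552 = 0.3013
  (12 − 16.3448)²/16.3448 = 1.1549
χ² = 0.2505 + 0.9604 + 0.3013 + 1.1549 = 2.67

2.67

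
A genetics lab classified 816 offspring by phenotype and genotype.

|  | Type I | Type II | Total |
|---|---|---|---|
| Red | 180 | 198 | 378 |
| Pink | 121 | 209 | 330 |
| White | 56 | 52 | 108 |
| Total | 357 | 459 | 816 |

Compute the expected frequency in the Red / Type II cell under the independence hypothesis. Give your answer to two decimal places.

212.63

Row total (Red) = 378; column total (Type II) = 459; grand total N = 816.
Expected count = (row total × column total) / N = 378 × 459 / 816 = 212.63.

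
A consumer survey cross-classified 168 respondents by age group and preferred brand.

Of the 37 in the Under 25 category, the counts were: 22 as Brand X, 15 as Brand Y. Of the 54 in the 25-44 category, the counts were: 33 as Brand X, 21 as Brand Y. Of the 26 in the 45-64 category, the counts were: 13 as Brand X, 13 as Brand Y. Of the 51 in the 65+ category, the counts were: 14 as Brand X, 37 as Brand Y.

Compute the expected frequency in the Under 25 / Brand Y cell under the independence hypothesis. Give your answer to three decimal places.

18.940

Row total (Under 25) = 37; column total (Brand Y) = 86; grand total N = 168.
Expected count = (row total × column total) / N = 37 × 86 / 168 = 18.940.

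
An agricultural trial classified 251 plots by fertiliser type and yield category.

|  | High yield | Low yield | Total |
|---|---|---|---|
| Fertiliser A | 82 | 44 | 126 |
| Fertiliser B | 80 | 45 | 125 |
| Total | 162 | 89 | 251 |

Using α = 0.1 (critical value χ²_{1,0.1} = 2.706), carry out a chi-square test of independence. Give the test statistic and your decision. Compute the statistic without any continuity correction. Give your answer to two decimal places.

0.03; fail to reject H₀

Grand total N = 251.
Expected counts (row total × column total / N):
  Fertiliser A, High yield: 126×162/251 = 81.323
  Fertiliser A, Low yield: 126×89/251 = 44.677
  Fertiliser B, High yield: 125×162/251 = 80.677
  Fertiliser B, Low yield: 125×89/251 = 44.323
Contributions (O − E)²/E:
  (82 − 81.323)²/81.323 = 0.0056
  (44 − 44.677)²/44.677 = 0.0103
  (80 − 80.677)²/80.677 = 0.0057
  (45 − 44.323)²/44.323 = 0.0103
χ² = 0.0056 + 0.0103 + 0.0057 + 0.0103 = 0.03
df = (2−1)(2−1) = 1. Since 0.03 < 2.706, fail to reject the null hypothesis of independence at α = 0.1.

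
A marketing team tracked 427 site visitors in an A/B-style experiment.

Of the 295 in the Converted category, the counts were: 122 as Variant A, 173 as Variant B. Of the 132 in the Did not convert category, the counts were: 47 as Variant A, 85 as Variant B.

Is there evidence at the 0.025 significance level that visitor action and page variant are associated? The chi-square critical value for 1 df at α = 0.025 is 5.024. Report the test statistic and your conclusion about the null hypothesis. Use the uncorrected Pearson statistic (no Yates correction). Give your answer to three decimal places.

1.261; fail to reject H₀

Row totals: 295, 132. Column totals: 169, 258. Grand total N = 427.
Expected counts (row total × column total / N):
  Converted, Variant A: 295×169/427 = 116.7564
  Converted, Variant B: 295×258/427 = 178.2436
  Did not convert, Variant A: 132×169/427 = 52.2436
  Did not convert, Variant B: 132×258/427 = 79.7564
Contributions (O − E)²/E:
  (122 − 116.7564)²/116.7564 = 0.2355
  (173 − 178.2436)²/178.2436 = 0.1543
  (47 − 52.2436)²/52.2436 = 0.5263
  (85 − 79.7564)²/79.7564 = 0.3447
χ² = 0.2355 + 0.1543 + 0.5263 + 0.3447 = 1.261
df = (2−1)(2−1) = 1. Since 1.261 < 5.024, fail to reject the null hypothesis of independence at α = 0.025.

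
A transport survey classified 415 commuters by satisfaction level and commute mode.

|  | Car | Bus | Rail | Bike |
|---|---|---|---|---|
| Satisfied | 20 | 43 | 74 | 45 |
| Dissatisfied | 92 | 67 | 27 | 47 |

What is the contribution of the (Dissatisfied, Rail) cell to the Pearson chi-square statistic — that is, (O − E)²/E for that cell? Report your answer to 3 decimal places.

Row total (Dissatisfied) = 233; column total (Rail) = 101; N = 415.
Expected count E = 233 × 101 / 415 = 56.70602.
Contribution = (O − E)²/E = (27 − 56.70602)² / 56.70602 = 15.562.

15.562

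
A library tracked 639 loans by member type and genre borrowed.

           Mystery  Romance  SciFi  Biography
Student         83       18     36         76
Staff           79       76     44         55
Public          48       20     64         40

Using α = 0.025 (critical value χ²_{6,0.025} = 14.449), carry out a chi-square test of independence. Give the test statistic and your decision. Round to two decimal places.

71.06; reject H₀

Row totals: 213, 254, 172. Column totals: 210, 114, 144, 171. Grand total N = 639.
Expected counts (row total × column total / N):
  Student, Mystery: 213×210/639 = 70.000
  Student, Romance: 213×114/639 = 38.000
  Student, SciFi: 213×144/639 = 48.000
  Student, Biography: 213×171/639 = 57.000
  Staff, Mystery: 254×210/639 = 83.474
  Staff, Romance: 254×114/639 = 45.315
  Staff, SciFi: 254×144/639 = 57.239
  Staff, Biography: 254×171/639 = 67.972
  Public, Mystery: 172×210/639 = 56.526
  Public, Romance: 172×114/639 = 30.685
  Public, SciFi: 172×144/639 = 38.761
  Public, Biography: 172×171/639 = 46.028
Contributions (O − E)²/E:
  (83 − 70.000)²/70.000 = 2.4143
  (18 − 38.000)²/38.000 = 10.5263
  (36 − 48.000)²/48.000 = 3.0000
  (76 − 57.000)²/57.000 = 6.3333
  (79 − 83.474)²/83.474 = 0.2398
  (76 − 45.315)²/45.315 = 20.7783
  (44 − 57.239)²/57.239 = 3.0621
  (55 − 67.972)²/67.972 = 2.4756
  (48 − 56.526)²/56.526 = 1.2860
  (20 − 30.685)²/30.685 = 3.7207
  (64 − 38.761)²/38.761 = 16.4342
  (40 − 46.028)²/46.028 = 0.7894
χ² = 2.4143 + 10.5263 + 3.0000 + 6.3333 + 0.2398 + 20.7783 + 3.0621 + 2.4756 + 1.2860 + 3.7207 + 16.4342 + 0.7894 = 71.06
df = (3−1)(4−1) = 6. Since 71.06 > 14.449, reject the null hypothesis of independence at α = 0.025.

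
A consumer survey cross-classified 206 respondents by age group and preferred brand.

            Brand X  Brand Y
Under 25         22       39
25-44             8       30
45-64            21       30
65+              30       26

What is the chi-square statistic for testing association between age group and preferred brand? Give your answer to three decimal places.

10.426

Row totals: 61, 38, 51, 56. Column totals: 81, 125. Grand total N = 206.
Expected counts (row total × column total / N):
  Under 25, Brand X: 61×81/206 = 23.9854
  Under 25, Brand Y: 61×125/206 = 37.0146
  25-44, Brand X: 38×81/206 = 14.9417
  25-44, Brand Y: 38×125/206 = 23.0583
  45-64, Brand X: 51×81/206 = 20.0534
  45-64, Brand Y: 51×125/206 = 30.9466
  65+, Brand X: 56×81/206 = 22.0194
  65+, Brand Y: 56×125/206 = 33.9806
Contributions (O − E)²/E:
  (22 − 23.9854)²/23.9854 = 0.1643
  (39 − 37.0146)²/37.0146 = 0.1065
  (8 − 14.9417)²/14.9417 = 3.2250
  (30 − 23.0583)²/23.0583 = 2.0898
  (21 − 20.0534)²/20.0534 = 0.0447
  (30 − 30.9466)²/30.9466 = 0.0290
  (30 − 22.0194)²/22.0194 = 2.8924
  (26 − 33.9806)²/33.9806 = 1.8743
χ² = 0.1643 + 0.1065 + 3.2250 + 2.0898 + 0.0447 + 0.0290 + 2.8924 + 1.8743 = 10.426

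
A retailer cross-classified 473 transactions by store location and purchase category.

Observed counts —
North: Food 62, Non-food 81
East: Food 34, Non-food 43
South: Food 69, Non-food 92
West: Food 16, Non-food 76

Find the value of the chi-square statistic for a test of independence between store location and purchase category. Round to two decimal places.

21.11

Row totals: 143, 77, 161, 92. Column totals: 181, 292. Grand total N = 473.
Expected counts (row total × column total / N):
  North, Food: 143×181/473 = 54.721
  North, Non-food: 143×292/473 = 88.279
  East, Food: 77×181/473 = 29.465
  East, Non-food: 77×292/473 = 47.535
  South, Food: 161×181/473 = 61.609
  South, Non-food: 161×292/473 = 99.391
  West, Food: 92×181/473 = 35.205
  West, Non-food: 92×292/473 = 56.795
Contributions (O − E)²/E:
  (62 − 54.721)²/54.721 = 0.9683
  (81 − 88.279)²/88.279 = 0.6002
  (34 − 29.465)²/29.465 = 0.6980
  (43 − 47.535)²/47.535 = 0.4327
  (69 − 61.609)²/61.609 = 0.8867
  (92 − 99.391)²/99.391 = 0.5496
  (16 − 35.205)²/35.205 = 10.4767
  (76 − 56.795)²/56.795 = 6.4941
χ² = 0.9683 + 0.6002 + 0.6980 + 0.4327 + 0.8867 + 0.5496 + 10.4767 + 6.4941 = 21.11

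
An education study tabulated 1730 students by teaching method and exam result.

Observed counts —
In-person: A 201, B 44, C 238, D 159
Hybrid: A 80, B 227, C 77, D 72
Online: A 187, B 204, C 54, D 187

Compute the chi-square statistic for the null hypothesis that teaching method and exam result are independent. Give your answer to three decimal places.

356.692

Row totals: 642, 456, 632. Column totals: 468, 475, 369, 418. Grand total N = 1730.
Expected counts (row total × column total / N):
  In-person, A: 642×468/1730 = 173.67399
  In-person, B: 642×475/1730 = 176.27168
  In-person, C: 642×369/1730 = 136.93526
  In-person, D: 642×418/1730 = 155.11908
  Hybrid, A: 456×468/1730 = 123.35723
  Hybrid, B: 456×475/1730 = 125.20231
  Hybrid, C: 456×369/1730 = 97.26243
  Hybrid, D: 456×418/1730 = 110.17803
  Online, A: 632×468/1730 = 170.96879
  Online, B: 632×475/1730 = 173.52601
  Online, C: 632×369/1730 = 134.80231
  Online, D: 632×418/1730 = 152.70289
Contributions (O − E)²/E:
  (201 − 173.67399)²/173.67399 = 4.2995
  (44 − 176.27168)²/176.27168 = 99.2547
  (238 − 136.93526)²/136.93526 = 74.5906
  (159 − 155.11908)²/155.11908 = 0.0971
  (80 − 123.35723)²/123.35723 = 15.2391
  (227 − 125.20231)²/125.20231 = 82.7682
  (77 − 97.26243)²/97.26243 = 4.2212
  (72 − 110.17803)²/110.17803 = 13.2292
  (187 − 170.96879)²/170.96879 = 1.5032
  (204 − 173.52601)²/173.52601 = 5.3517
  (54 − 134.80231)²/134.80231 = 48.4340
  (187 − 152.70289)²/152.70289 = 7.7031
χ² = 4.2995 + 99.2547 + 74.5906 + 0.0971 + 15.2391 + 82.7682 + 4.2212 + 13.2292 + 1.5032 + 5.3517 + 48.4340 + 7.7031 = 356.692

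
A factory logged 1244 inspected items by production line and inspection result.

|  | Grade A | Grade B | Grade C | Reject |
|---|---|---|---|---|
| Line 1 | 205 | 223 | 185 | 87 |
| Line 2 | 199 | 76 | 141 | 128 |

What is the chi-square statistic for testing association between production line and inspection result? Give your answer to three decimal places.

67.618

Row totals: 700, 544. Column totals: 404, 299, 326, 215. Grand total N = 1244.
Expected counts (row total × column total / N):
  Line 1, Grade A: 700×404/1244 = 227.33119
  Line 1, Grade B: 700×299/1244 = 168.24759
  Line 1, Grade C: 700×326/1244 = 183.44051
  Line 1, Reject: 700×215/1244 = 120.98071
  Line 2, Grade A: 544×404/1244 = 176.66881
  Line 2, Grade B: 544×299/1244 = 130.75241
  Line 2, Grade C: 544×326/1244 = 142.55949
  Line 2, Reject: 544×215/1244 = 94.01929
Contributions (O − E)²/E:
  (205 − 227.33119)²/227.33119 = 2.1936
  (223 − 168.24759)²/168.24759 = 17.8179
  (185 − 183.44051)²/183.44051 = 0.0133
  (87 − 120.98071)²/120.98071 = 9.5444
  (199 − 176.66881)²/176.66881 = 2.8227
  (76 − 130.75241)²/130.75241 = 22.9275
  (141 − 142.55949)²/142.55949 = 0.0171
  (128 − 94.01929)²/94.01929 = 12.2814
χ² = 2.1936 + 17.8179 + 0.0133 + 9.5444 + 2.8227 + 22.9275 + 0.0171 + 12.2814 = 67.618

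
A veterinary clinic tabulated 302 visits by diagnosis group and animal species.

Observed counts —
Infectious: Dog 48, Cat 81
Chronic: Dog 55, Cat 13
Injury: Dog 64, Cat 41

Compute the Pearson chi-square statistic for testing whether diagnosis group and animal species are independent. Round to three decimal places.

36.440

Row totals: 129, 68, 105. Column totals: 167, 135. Grand total N = 302.
Expected counts (row total × column total / N):
  Infectious, Dog: 129×167/302 = 71.3344
  Infectious, Cat: 129×135/302 = 57.6656
  Chronic, Dog: 68×167/302 = 37.6026
  Chronic, Cat: 68×135/302 = 30.3974
  Injury, Dog: 105×167/302 = 58.0629
  Injury, Cat: 105×135/302 = 46.9371
Contributions (O − E)²/E:
  (48 − 71.3344)²/71.3344 = 7.6330
  (81 − 57.6656)²/57.6656 = 9.4423
  (55 − 37.6026)²/37.6026 = 8.0492
  (13 − 30.3974)²/30.3974 = 9.9571
  (64 − 58.0629)²/58.0629 = 0.6071
  (41 − 46.9371)²/46.9371 = 0.7510
χ² = 7.6330 + 9.4423 + 8.0492 + 9.9571 + 0.6071 + 0.7510 = 36.440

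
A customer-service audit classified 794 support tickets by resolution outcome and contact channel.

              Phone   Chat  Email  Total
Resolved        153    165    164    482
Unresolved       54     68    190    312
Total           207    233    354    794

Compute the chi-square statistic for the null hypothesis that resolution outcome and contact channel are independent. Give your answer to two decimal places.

Grand total N = 794.
Expected counts (row total × column total / N):
  Resolved, Phone: 482×207/794 = 125.660
  Resolved, Chat: 482×233/794 = 141.443
  Resolved, Email: 482×354/794 = 214.897
  Unresolved, Phone: 312×207/794 = 81.340
  Unresolved, Chat: 312×233/794 = 91.557
  Unresolved, Email: 312×354/794 = 139.103
Contributions (O − E)²/E:
  (153 − 125.660)²/125.660 = 5.9484
  (165 − 141.443)²/141.443 = 3.9234
  (164 − 214.897)²/214.897 = 12.0546
  (54 − 81.340)²/81.340 = 9.1895
  (68 − 91.557)²/91.557 = 6.0611
  (190 − 139.103)²/139.103 = 18.6229
χ² = 5.9484 + 3.9234 + 12.0546 + 9.1895 + 6.0611 + 18.6229 = 55.80

55.80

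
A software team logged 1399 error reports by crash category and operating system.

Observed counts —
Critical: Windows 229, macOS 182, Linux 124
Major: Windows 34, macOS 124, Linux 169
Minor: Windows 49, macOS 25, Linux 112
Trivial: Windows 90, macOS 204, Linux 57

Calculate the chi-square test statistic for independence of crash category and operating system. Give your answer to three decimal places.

267.109

Row totals: 535, 327, 186, 351. Column totals: 402, 535, 462. Grand total N = 1399.
Expected counts (row total × column total / N):
  Critical, Windows: 535×402/1399 = 153.7312
  Critical, macOS: 535×535/1399 = 204.5926
  Critical, Linux: 535×462/1399 = 176.6762
  Major, Windows: 327×402/1399 = 93.9628
  Major, macOS: 327×535/1399 = 125.0500
  Major, Linux: 327×462/1399 = 107.9871
  Minor, Windows: 186×402/1399 = 53.4467
  Minor, macOS: 186×535/1399 = 71.1294
  Minor, Linux: 186×462/1399 = 61.4239
  Trivial, Windows: 351×402/1399 = 100.8592
  Trivial, macOS: 351×535/1399 = 134.2280
  Trivial, Linux: 351×462/1399 = 115.9128
Contributions (O − E)²/E:
  (229 − 153.7312)²/153.7312 = 36.8526
  (182 − 204.5926)²/204.5926 = 2.4948
  (124 − 176.6762)²/176.6762 = 15.7055
  (34 − 93.9628)²/93.9628 = 38.2655
  (124 − 125.0500)²/125.0500 = 0.0088
  (169 − 107.9871)²/107.9871 = 34.4724
  (49 − 53.4467)²/53.4467 = 0.3700
  (25 − 71.1294)²/71.1294 = 29.9162
  (112 − 61.4239)²/61.4239 = 41.6441
  (90 − 100.8592)²/100.8592 = 1.1692
  (204 − 134.2280)²/134.2280 = 36.2676
  (57 − 115.9128)²/115.9128 = 29.9425
χ² = 36.8526 + 2.4948 + 15.7055 + 38.2655 + 0.0088 + 34.4724 + 0.3700 + 29.9162 + 41.6441 + 1.1692 + 36.2676 + 29.9425 = 267.109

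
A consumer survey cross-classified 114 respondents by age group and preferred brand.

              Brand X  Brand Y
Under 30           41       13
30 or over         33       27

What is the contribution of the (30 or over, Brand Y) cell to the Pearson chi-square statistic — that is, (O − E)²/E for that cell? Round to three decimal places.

1.680

Row total (30 or over) = 60; column total (Brand Y) = 40; N = 114.
Expected count E = 60 × 40 / 114 = 21.0526.
Contribution = (O − E)²/E = (27 − 21.0526)² / 21.0526 = 1.680.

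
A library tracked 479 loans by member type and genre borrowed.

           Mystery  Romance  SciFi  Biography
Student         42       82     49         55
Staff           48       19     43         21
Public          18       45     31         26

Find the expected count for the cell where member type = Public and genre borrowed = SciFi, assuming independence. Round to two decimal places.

Row total (Public) = 120; column total (SciFi) = 123; grand total N = 479.
Expected count = (row total × column total) / N = 120 × 123 / 479 = 30.81.

30.81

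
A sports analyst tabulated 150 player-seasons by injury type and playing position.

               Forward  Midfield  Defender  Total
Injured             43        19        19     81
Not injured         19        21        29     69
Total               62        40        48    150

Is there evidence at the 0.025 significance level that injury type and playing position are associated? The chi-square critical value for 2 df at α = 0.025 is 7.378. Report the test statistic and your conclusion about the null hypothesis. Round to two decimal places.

Grand total N = 150.
Expected counts (row total × column total / N):
  Injured, Forward: 81×62/150 = 33.480
  Injured, Midfield: 81×40/150 = 21.600
  Injured, Defender: 81×48/150 = 25.920
  Not injured, Forward: 69×62/150 = 28.520
  Not injured, Midfield: 69×40/150 = 18.400
  Not injured, Defender: 69×48/150 = 22.080
Contributions (O − E)²/E:
  (43 − 33.480)²/33.480 = 2.7070
  (19 − 21.600)²/21.600 = 0.3130
  (19 − 25.920)²/25.920 = 1.8475
  (19 − 28.520)²/28.520 = 3.1778
  (21 − 18.400)²/18.400 = 0.3674
  (29 − 22.080)²/22.080 = 2.1688
χ² = 2.7070 + 0.3130 + 1.8475 + 3.1778 + 0.3674 + 2.1688 = 10.58
df = (2−1)(3−1) = 2. Since 10.58 > 7.378, reject the null hypothesis of independence at α = 0.025.

10.58; reject H₀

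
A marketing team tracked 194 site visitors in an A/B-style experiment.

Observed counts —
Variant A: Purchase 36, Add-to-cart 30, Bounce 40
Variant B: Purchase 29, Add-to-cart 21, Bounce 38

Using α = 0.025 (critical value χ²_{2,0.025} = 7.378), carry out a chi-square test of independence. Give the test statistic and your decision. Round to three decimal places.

Row totals: 106, 88. Column totals: 65, 51, 78. Grand total N = 194.
Expected counts (row total × column total / N):
  Variant A, Purchase: 106×65/194 = 35.5155
  Variant A, Add-to-cart: 106×51/194 = 27.8660
  Variant A, Bounce: 106×78/194 = 42.6186
  Variant B, Purchase: 88×65/194 = 29.4845
  Variant B, Add-to-cart: 88×51/194 = 23.1340
  Variant B, Bounce: 88×78/194 = 35.3814
Contributions (O − E)²/E:
  (36 − 35.5155)²/35.5155 = 0.0066
  (30 − 27.8660)²/27.8660 = 0.1634
  (40 − 42.6186)²/42.6186 = 0.1609
  (29 − 29.4845)²/29.4845 = 0.0080
  (21 − 23.1340)²/23.1340 = 0.1969
  (38 − 35.3814)²/35.3814 = 0.1938
χ² = 0.0066 + 0.1634 + 0.1609 + 0.0080 + 0.1969 + 0.1938 = 0.730
df = (2−1)(3−1) = 2. Since 0.730 < 7.378, fail to reject the null hypothesis of independence at α = 0.025.

0.730; fail to reject H₀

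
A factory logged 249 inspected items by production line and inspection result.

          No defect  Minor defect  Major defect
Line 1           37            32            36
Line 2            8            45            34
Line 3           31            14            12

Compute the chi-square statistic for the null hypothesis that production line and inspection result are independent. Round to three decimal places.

36.647

Row totals: 105, 87, 57. Column totals: 76, 91, 82. Grand total N = 249.
Expected counts (row total × column total / N):
  Line 1, No defect: 105×76/249 = 32.0482
  Line 1, Minor defect: 105×91/249 = 38.3735
  Line 1, Major defect: 105×82/249 = 34.5783
  Line 2, No defect: 87×76/249 = 26.5542
  Line 2, Minor defect: 87×91/249 = 31.7952
  Line 2, Major defect: 87×82/249 = 28.6506
  Line 3, No defect: 57×76/249 = 17.3976
  Line 3, Minor defect: 57×91/249 = 20.8313
  Line 3, Major defect: 57×82/249 = 18.7711
Contributions (O − E)²/E:
  (37 − 32.0482)²/32.0482 = 0.7651
  (32 − 38.3735)²/38.3735 = 1.0586
  (36 − 34.5783)²/34.5783 = 0.0585
  (8 − 26.5542)²/26.5542 = 12.9644
  (45 − 31.7952)²/31.7952 = 5.4841
  (34 − 28.6506)²/28.6506 = 0.9988
  (31 − 17.3976)²/17.3976 = 10.6351
  (14 − 20.8313)²/20.8313 = 2.2402
  (12 − 18.7711)²/18.7711 = 2.4425
χ² = 0.7651 + 1.0586 + 0.0585 + 12.9644 + 5.4841 + 0.9988 + 10.6351 + 2.2402 + 2.4425 = 36.647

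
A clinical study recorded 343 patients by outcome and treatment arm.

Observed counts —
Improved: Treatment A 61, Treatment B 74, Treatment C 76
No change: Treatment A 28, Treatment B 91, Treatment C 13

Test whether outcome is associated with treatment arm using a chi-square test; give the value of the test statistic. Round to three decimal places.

Row totals: 211, 132. Column totals: 89, 165, 89. Grand total N = 343.
Expected counts (row total × column total / N):
  Improved, Treatment A: 211×89/343 = 54.7493
  Improved, Treatment B: 211×165/343 = 101.5015
  Improved, Treatment C: 211×89/343 = 54.7493
  No change, Treatment A: 132×89/343 = 34.2507
  No change, Treatment B: 132×165/343 = 63.4985
  No change, Treatment C: 132×89/343 = 34.2507
Contributions (O − E)²/E:
  (61 − 54.7493)²/54.7493 = 0.7136
  (74 − 101.5015)²/101.5015 = 7.4514
  (76 − 54.7493)²/54.7493 = 8.2484
  (28 − 34.2507)²/34.2507 = 1.1407
  (91 − 63.4985)²/63.4985 = 11.9110
  (13 − 34.2507)²/34.2507 = 13.1849
χ² = 0.7136 + 7.4514 + 8.2484 + 1.1407 + 11.9110 + 13.1849 = 42.650

42.650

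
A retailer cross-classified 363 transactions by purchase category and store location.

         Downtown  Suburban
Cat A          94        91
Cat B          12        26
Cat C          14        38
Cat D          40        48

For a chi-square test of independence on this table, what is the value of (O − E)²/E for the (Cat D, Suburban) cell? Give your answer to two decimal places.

Row total (Cat D) = 88; column total (Suburban) = 203; N = 363.
Expected count E = 88 × 203 / 363 = 49.212.
Contribution = (O − E)²/E = (48 − 49.212)² / 49.212 = 0.03.

0.03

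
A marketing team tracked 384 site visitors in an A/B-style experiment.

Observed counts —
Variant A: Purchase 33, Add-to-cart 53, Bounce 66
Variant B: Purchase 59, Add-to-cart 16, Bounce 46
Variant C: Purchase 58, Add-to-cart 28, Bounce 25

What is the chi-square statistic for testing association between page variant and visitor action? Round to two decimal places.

40.19

Row totals: 152, 121, 111. Column totals: 150, 97, 137. Grand total N = 384.
Expected counts (row total × column total / N):
  Variant A, Purchase: 152×150/384 = 59.3750
  Variant A, Add-to-cart: 152×97/384 = 38.3958
  Variant A, Bounce: 152×137/384 = 54.2292
  Variant B, Purchase: 121×150/384 = 47.2656
  Variant B, Add-to-cart: 121×97/384 = 30.5651
  Variant B, Bounce: 121×137/384 = 43.1693
  Variant C, Purchase: 111×150/384 = 43.3594
  Variant C, Add-to-cart: 111×97/384 = 28.0391
  Variant C, Bounce: 111×137/384 = 39.6016
Contributions (O − E)²/E:
  (33 − 59.3750)²/59.3750 = 11.7161
  (53 − 38.3958)²/38.3958 = 5.5548
  (66 − 54.2292)²/54.2292 = 2.5549
  (59 − 47.2656)²/47.2656 = 2.9132
  (16 − 30.5651)²/30.5651 = 6.9407
  (46 − 43.1693)²/43.1693 = 0.1856
  (58 − 43.3594)²/43.3594 = 4.9435
  (28 − 28.0391)²/28.0391 = 0.0001
  (25 − 39.6016)²/39.6016 = 5.3838
χ² = 11.7161 + 5.5548 + 2.5549 + 2.9132 + 6.9407 + 0.1856 + 4.9435 + 0.0001 + 5.3838 = 40.19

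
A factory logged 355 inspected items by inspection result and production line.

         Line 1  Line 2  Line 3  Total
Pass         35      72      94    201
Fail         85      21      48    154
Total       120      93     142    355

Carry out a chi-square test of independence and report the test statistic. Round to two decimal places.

Grand total N = 355.
Expected counts (row total × column total / N):
  Pass, Line 1: 201×120/355 = 67.944
  Pass, Line 2: 201×93/355 = 52.656
  Pass, Line 3: 201×142/355 = 80.400
  Fail, Line 1: 154×120/355 = 52.056
  Fail, Line 2: 154×93/355 = 40.344
  Fail, Line 3: 154×142/355 = 61.600
Contributions (O − E)²/E:
  (35 − 67.944)²/67.944 = 15.9736
  (72 − 52.656)²/52.656 = 7.1063
  (94 − 80.400)²/80.400 = 2.3005
  (85 − 52.056)²/52.056 = 20.8488
  (21 − 40.344)²/40.344 = 9.2750
  (48 − 61.600)²/61.600 = 3.0026
χ² = 15.9736 + 7.1063 + 2.3005 + 20.8488 + 9.2750 + 3.0026 = 58.51

58.51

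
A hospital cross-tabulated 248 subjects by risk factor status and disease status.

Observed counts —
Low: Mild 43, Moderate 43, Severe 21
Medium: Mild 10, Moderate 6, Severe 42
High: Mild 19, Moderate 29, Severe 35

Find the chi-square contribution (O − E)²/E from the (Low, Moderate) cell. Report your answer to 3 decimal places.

Row total (Low) = 107; column total (Moderate) = 78; N = 248.
Expected count E = 107 × 78 / 248 = 33.6532.
Contribution = (O − E)²/E = (43 − 33.6532)² / 33.6532 = 2.596.

2.596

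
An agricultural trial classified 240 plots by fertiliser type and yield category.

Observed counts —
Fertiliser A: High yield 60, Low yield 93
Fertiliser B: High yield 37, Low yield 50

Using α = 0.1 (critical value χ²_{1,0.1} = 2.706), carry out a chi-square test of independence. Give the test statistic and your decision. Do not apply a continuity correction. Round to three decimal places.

Row totals: 153, 87. Column totals: 97, 143. Grand total N = 240.
Expected counts (row total × column total / N):
  Fertiliser A, High yield: 153×97/240 = 61.8375
  Fertiliser A, Low yield: 153×143/240 = 91.1625
  Fertiliser B, High yield: 87×97/240 = 35.1625
  Fertiliser B, Low yield: 87×143/240 = 51.8375
Contributions (O − E)²/E:
  (60 − 61.8375)²/61.8375 = 0.0546
  (93 − 91.1625)²/91.1625 = 0.0370
  (37 − 35.1625)²/35.1625 = 0.0960
  (50 − 51.8375)²/51.8375 = 0.0651
χ² = 0.0546 + 0.0370 + 0.0960 + 0.0651 = 0.253
df = (2−1)(2−1) = 1. Since 0.253 < 2.706, fail to reject the null hypothesis of independence at α = 0.1.

0.253; fail to reject H₀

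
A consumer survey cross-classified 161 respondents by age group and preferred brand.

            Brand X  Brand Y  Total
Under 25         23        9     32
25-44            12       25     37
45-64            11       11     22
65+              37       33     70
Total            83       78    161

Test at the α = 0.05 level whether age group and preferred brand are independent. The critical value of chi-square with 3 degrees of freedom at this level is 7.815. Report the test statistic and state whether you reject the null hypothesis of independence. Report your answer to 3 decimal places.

10.776; reject H₀

Grand total N = 161.
Expected counts (row total × column total / N):
  Under 25, Brand X: 32×83/161 = 16.4969
  Under 25, Brand Y: 32×78/161 = 15.5031
  25-44, Brand X: 37×83/161 = 19.0745
  25-44, Brand Y: 37×78/161 = 17.9255
  45-64, Brand X: 22×83/161 = 11.3416
  45-64, Brand Y: 22×78/161 = 10.6584
  65+, Brand X: 70×83/161 = 36.0870
  65+, Brand Y: 70×78/161 = 33.9130
Contributions (O − E)²/E:
  (23 − 16.4969)²/16.4969 = 2.5635
  (9 − 15.5031)²/15.5031 = 2.7279
  (12 − 19.0745)²/19.0745 = 2.6238
  (25 − 17.9255)²/17.9255 = 2.7920
  (11 − 11.3416)²/11.3416 = 0.0103
  (11 − 10.6584)²/10.6584 = 0.0109
  (37 − 36.0870)²/36.0870 = 0.0231
  (33 − 33.9130)²/33.9130 = 0.0246
χ² = 2.5635 + 2.7279 + 2.6238 + 2.7920 + 0.0103 + 0.0109 + 0.0231 + 0.0246 = 10.776
df = (4−1)(2−1) = 3. Since 10.776 > 7.815, reject the null hypothesis of independence at α = 0.05.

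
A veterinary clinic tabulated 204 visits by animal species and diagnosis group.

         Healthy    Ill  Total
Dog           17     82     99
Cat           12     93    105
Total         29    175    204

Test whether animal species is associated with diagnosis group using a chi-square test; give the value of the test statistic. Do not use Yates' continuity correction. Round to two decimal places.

Grand total N = 204.
Expected counts (row total × column total / N):
  Dog, Healthy: 99×29/204 = 14.074
  Dog, Ill: 99×175/204 = 84.926
  Cat, Healthy: 105×29/204 = 14.926
  Cat, Ill: 105×175/204 = 90.074
Contributions (O − E)²/E:
  (17 − 14.074)²/14.074 = 0.6083
  (82 − 84.926)²/84.926 = 0.1008
  (12 − 14.926)²/14.926 = 0.5736
  (93 − 90.074)²/90.074 = 0.0950
χ² = 0.6083 + 0.1008 + 0.5736 + 0.0950 = 1.38

1.38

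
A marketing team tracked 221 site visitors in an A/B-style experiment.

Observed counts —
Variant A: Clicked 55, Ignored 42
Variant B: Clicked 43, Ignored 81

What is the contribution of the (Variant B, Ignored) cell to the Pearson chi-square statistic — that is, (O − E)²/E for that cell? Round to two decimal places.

2.08

Row total (Variant B) = 124; column total (Ignored) = 123; N = 221.
Expected count E = 124 × 123 / 221 = 69.014.
Contribution = (O − E)²/E = (81 − 69.014)² / 69.014 = 2.08.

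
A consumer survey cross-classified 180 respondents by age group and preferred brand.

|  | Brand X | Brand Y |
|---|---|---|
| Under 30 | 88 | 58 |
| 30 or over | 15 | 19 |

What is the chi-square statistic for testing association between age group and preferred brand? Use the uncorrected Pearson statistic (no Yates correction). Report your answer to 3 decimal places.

Row totals: 146, 34. Column totals: 103, 77. Grand total N = 180.
Expected counts (row total × column total / N):
  Under 30, Brand X: 146×103/180 = 83.5444
  Under 30, Brand Y: 146×77/180 = 62.4556
  30 or over, Brand X: 34×103/180 = 19.4556
  30 or over, Brand Y: 34×77/180 = 14.5444
Contributions (O − E)²/E:
  (88 − 83.5444)²/83.5444 = 0.2376
  (58 − 62.4556)²/62.4556 = 0.3179
  (15 − 19.4556)²/19.4556 = 1.0204
  (19 − 14.5444)²/14.5444 = 1.3649
χ² = 0.2376 + 0.3179 + 1.0204 + 1.3649 = 2.941

2.941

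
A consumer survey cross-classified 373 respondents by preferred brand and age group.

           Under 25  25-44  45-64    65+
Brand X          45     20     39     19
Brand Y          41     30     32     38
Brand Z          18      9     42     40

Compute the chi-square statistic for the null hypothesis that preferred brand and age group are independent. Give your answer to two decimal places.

Row totals: 123, 141, 109. Column totals: 104, 59, 113, 97. Grand total N = 373.
Expected counts (row total × column total / N):
  Brand X, Under 25: 123×104/373 = 34.295
  Brand X, 25-44: 123×59/373 = 19.456
  Brand X, 45-64: 123×113/373 = 37.263
  Brand X, 65+: 123×97/373 = 31.987
  Brand Y, Under 25: 141×104/373 = 39.314
  Brand Y, 25-44: 141×59/373 = 22.303
  Brand Y, 45-64: 141×113/373 = 42.716
  Brand Y, 65+: 141×97/373 = 36.668
  Brand Z, Under 25: 109×104/373 = 30.391
  Brand Z, 25-44: 109×59/373 = 17.241
  Brand Z, 45-64: 109×113/373 = 33.021
  Brand Z, 65+: 109×97/373 = 28.346
Contributions (O − E)²/E:
  (45 − 34.295)²/34.295 = 3.3415
  (20 − 19.456)²/19.456 = 0.0152
  (39 − 37.263)²/37.263 = 0.0810
  (19 − 31.987)²/31.987 = 5.2728
  (41 − 39.314)²/39.314 = 0.0723
  (30 − 22.303)²/22.303 = 2.6563
  (32 − 42.716)²/42.716 = 2.6883
  (38 − 36.668)²/36.668 = 0.0484
  (18 − 30.391)²/30.391 = 5.0521
  (9 − 17.241)²/17.241 = 3.9391
  (42 − 33.021)²/33.021 = 2.4416
  (40 − 28.346)²/28.346 = 4.7914
χ² = 3.3415 + 0.0152 + 0.0810 + 5.2728 + 0.0723 + 2.6563 + 2.6883 + 0.0484 + 5.0521 + 3.9391 + 2.4416 + 4.7914 = 30.40

30.40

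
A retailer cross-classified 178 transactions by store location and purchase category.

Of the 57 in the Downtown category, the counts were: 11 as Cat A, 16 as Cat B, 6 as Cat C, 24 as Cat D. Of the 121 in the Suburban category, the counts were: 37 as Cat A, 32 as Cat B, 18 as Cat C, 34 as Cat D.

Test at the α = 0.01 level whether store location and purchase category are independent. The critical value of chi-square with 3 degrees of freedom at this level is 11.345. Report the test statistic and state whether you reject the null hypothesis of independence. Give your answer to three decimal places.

Row totals: 57, 121. Column totals: 48, 48, 24, 58. Grand total N = 178.
Expected counts (row total × column total / N):
  Downtown, Cat A: 57×48/178 = 15.3708
  Downtown, Cat B: 57×48/178 = 15.3708
  Downtown, Cat C: 57×24/178 = 7.6854
  Downtown, Cat D: 57×58/178 = 18.5730
  Suburban, Cat A: 121×48/178 = 32.6292
  Suburban, Cat B: 121×48/178 = 32.6292
  Suburban, Cat C: 121×24/178 = 16.3146
  Suburban, Cat D: 121×58/178 = 39.4270
Contributions (O − E)²/E:
  (11 − 15.3708)²/15.3708 = 1.2429
  (16 − 15.3708)²/15.3708 = 0.0258
  (6 − 7.6854)²/7.6854 = 0.3696
  (24 − 18.5730)²/18.5730 = 1.5858
  (37 − 32.6292)²/32.6292 = 0.5855
  (32 − 32.6292)²/32.6292 = 0.0121
  (18 − 16.3146)²/16.3146 = 0.1741
  (34 − 39.4270)²/39.4270 = 0.7470
χ² = 1.2429 + 0.0258 + 0.3696 + 1.5858 + 0.5855 + 0.0121 + 0.1741 + 0.7470 = 4.743
df = (2−1)(4−1) = 3. Since 4.743 < 11.345, fail to reject the null hypothesis of independence at α = 0.01.

4.743; fail to reject H₀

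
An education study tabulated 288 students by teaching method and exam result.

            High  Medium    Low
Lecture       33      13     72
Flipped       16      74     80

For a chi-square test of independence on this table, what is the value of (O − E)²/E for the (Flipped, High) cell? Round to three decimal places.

Row total (Flipped) = 170; column total (High) = 49; N = 288.
Expected count E = 170 × 49 / 288 = 28.9236.
Contribution = (O − E)²/E = (16 − 28.9236)² / 28.9236 = 5.775.

5.775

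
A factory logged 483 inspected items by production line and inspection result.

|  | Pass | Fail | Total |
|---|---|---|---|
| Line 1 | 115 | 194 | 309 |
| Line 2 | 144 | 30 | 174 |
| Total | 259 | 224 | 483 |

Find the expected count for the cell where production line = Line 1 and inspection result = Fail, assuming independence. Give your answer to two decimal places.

Row total (Line 1) = 309; column total (Fail) = 224; grand total N = 483.
Expected count = (row total × column total) / N = 309 × 224 / 483 = 143.30.

143.30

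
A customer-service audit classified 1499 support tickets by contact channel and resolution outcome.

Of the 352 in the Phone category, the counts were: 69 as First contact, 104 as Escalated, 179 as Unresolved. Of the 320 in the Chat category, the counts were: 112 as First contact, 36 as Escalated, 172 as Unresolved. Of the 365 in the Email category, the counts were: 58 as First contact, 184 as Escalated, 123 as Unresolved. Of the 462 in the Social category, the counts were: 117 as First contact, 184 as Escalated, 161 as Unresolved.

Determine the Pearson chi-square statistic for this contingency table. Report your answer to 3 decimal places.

Row totals: 352, 320, 365, 462. Column totals: 356, 508, 635. Grand total N = 1499.
Expected counts (row total × column total / N):
  Phone, First contact: 352×356/1499 = 83.5971
  Phone, Escalated: 352×508/1499 = 119.2902
  Phone, Unresolved: 352×635/1499 = 149.1127
  Chat, First contact: 320×356/1499 = 75.9973
  Chat, Escalated: 320×508/1499 = 108.4456
  Chat, Unresolved: 320×635/1499 = 135.5570
  Email, First contact: 365×356/1499 = 86.6845
  Email, Escalated: 365×508/1499 = 123.6958
  Email, Unresolved: 365×635/1499 = 154.6197
  Social, First contact: 462×356/1499 = 109.7211
  Social, Escalated: 462×508/1499 = 156.5684
  Social, Unresolved: 462×635/1499 = 195.7105
Contributions (O − E)²/E:
  (69 − 83.5971)²/83.5971 = 2.5488
  (104 − 119.2902)²/119.2902 = 1.9598
  (179 − 149.1127)²/149.1127 = 5.9904
  (112 − 75.9973)²/75.9973 = 17.0558
  (36 − 108.4456)²/108.4456 = 48.3963
  (172 − 135.5570)²/135.5570 = 9.7973
  (58 − 86.6845)²/86.6845 = 9.4919
  (184 − 123.6958)²/123.6958 = 29.3995
  (123 − 154.6197)²/154.6197 = 6.4662
  (117 − 109.7211)²/109.7211 = 0.4829
  (184 − 156.5684)²/156.5684 = 4.8062
  (161 − 195.7105)²/195.7105 = 6.1561
χ² = 2.5488 + 1.9598 + 5.9904 + 17.0558 + 48.3963 + 9.7973 + 9.4919 + 29.3995 + 6.4662 + 0.4829 + 4.8062 + 6.1561 = 142.551

142.551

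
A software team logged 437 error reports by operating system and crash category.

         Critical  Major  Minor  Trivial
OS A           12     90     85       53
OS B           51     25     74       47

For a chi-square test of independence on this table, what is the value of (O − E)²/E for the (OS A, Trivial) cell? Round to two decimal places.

0.07

Row total (OS A) = 240; column total (Trivial) = 100; N = 437.
Expected count E = 240 × 100 / 437 = 54.920.
Contribution = (O − E)²/E = (53 − 54.920)² / 54.920 = 0.07.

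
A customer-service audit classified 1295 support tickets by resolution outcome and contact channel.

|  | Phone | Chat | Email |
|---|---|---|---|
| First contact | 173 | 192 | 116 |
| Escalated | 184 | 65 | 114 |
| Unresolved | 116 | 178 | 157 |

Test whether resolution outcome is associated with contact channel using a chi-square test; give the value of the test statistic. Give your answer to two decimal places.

80.64

Row totals: 481, 363, 451. Column totals: 473, 435, 387. Grand total N = 1295.
Expected counts (row total × column total / N):
  First contact, Phone: 481×473/1295 = 175.686
  First contact, Chat: 481×435/1295 = 161.571
  First contact, Email: 481×387/1295 = 143.743
  Escalated, Phone: 363×473/1295 = 132.586
  Escalated, Chat: 363×435/1295 = 121.934
  Escalated, Email: 363×387/1295 = 108.480
  Unresolved, Phone: 451×473/1295 = 164.728
  Unresolved, Chat: 451×435/1295 = 151.494
  Unresolved, Email: 451×387/1295 = 134.778
Contributions (O − E)²/E:
  (173 − 175.686)²/175.686 = 0.0411
  (192 − 161.571)²/161.571 = 5.7308
  (116 − 143.743)²/143.743 = 5.3545
  (184 − 132.586)²/132.586 = 19.9372
  (65 − 121.934)²/121.934 = 26.5839
  (114 − 108.480)²/108.480 = 0.2809
  (116 − 164.728)²/164.728 = 14.4142
  (178 − 151.494)²/151.494 = 4.6376
  (157 − 134.778)²/134.778 = 3.6639
χ² = 0.0411 + 5.7308 + 5.3545 + 19.9372 + 26.5839 + 0.2809 + 14.4142 + 4.6376 + 3.6639 = 80.64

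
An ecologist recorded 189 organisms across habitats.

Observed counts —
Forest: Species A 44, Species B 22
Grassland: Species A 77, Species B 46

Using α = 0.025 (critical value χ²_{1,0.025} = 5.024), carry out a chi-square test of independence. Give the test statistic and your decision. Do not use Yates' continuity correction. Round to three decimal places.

0.308; fail to reject H₀

Row totals: 66, 123. Column totals: 121, 68. Grand total N = 189.
Expected counts (row total × column total / N):
  Forest, Species A: 66×121/189 = 42.2540
  Forest, Species B: 66×68/189 = 23.7460
  Grassland, Species A: 123×121/189 = 78.7460
  Grassland, Species B: 123×68/189 = 44.2540
Contributions (O − E)²/E:
  (44 − 42.2540)²/42.2540 = 0.0721
  (22 − 23.7460)²/23.7460 = 0.1284
  (77 − 78.7460)²/78.7460 = 0.0387
  (46 − 44.2540)²/44.2540 = 0.0689
χ² = 0.0721 + 0.1284 + 0.0387 + 0.0689 = 0.308
df = (2−1)(2−1) = 1. Since 0.308 < 5.024, fail to reject the null hypothesis of independence at α = 0.025.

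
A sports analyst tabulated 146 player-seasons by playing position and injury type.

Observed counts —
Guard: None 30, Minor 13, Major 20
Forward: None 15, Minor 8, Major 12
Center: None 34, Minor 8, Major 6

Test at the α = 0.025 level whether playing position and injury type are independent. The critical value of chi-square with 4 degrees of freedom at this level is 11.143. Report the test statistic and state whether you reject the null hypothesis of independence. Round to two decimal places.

Row totals: 63, 35, 48. Column totals: 79, 29, 38. Grand total N = 146.
Expected counts (row total × column total / N):
  Guard, None: 63×79/146 = 34.089
  Guard, Minor: 63×29/146 = 12.514
  Guard, Major: 63×38/146 = 16.397
  Forward, None: 35×79/146 = 18.938
  Forward, Minor: 35×29/146 = 6.952
  Forward, Major: 35×38/146 = 9.110
  Center, None: 48×79/146 = 25.973
  Center, Minor: 48×29/146 = 9.534
  Center, Major: 48×38/146 = 12.493
Contributions (O − E)²/E:
  (30 − 34.089)²/34.089 = 0.4905
  (13 − 12.514)²/12.514 = 0.0189
  (20 − 16.397)²/16.397 = 0.7917
  (15 − 18.938)²/18.938 = 0.8189
  (8 − 6.952)²/6.952 = 0.1580
  (12 − 9.110)²/9.110 = 0.9168
  (34 − 25.973)²/25.973 = 2.4808
  (8 − 9.534)²/9.534 = 0.2468
  (6 − 12.493)²/12.493 = 3.3746
χ² = 0.4905 + 0.0189 + 0.7917 + 0.8189 + 0.1580 + 0.9168 + 2.4808 + 0.2468 + 3.3746 = 9.30
df = (3−1)(3−1) = 4. Since 9.30 < 11.143, fail to reject the null hypothesis of independence at α = 0.025.

9.30; fail to reject H₀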